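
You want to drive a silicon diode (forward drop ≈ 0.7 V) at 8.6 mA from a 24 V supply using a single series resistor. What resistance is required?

R ≈ 2.7 kΩ

The resistor drops V_S − V_D = 24 − 0.7 = 23.3 V at 8.6 mA.
R = 23.3 V / 8.6 mA = 2.71 kΩ.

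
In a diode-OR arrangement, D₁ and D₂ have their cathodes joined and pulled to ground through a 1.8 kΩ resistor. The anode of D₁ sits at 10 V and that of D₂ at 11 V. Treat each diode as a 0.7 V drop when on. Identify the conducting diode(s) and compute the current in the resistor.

Only D₂ conducts; I_R ≈ 5.7 mA

Assume both conduct. Then node N would need to be at both 10−0.7 = 9.3 V and 11−0.7 = 10.3 V, which is impossible.
Assume only D₂ conducts: V_N = 11 − 0.7 = 10.3 V, so I_R = 10.3/1.8 = 5.72 mA.
Check D₁: its anode-to-cathode voltage is 10 − 10.3 = -0.3 V < 0.7 V, so it is off. The assumption is consistent.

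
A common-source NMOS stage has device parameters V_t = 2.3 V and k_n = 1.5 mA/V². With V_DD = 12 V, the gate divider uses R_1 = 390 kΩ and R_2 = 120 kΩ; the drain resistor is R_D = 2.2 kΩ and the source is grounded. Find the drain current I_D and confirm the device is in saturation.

I_D ≈ 0.21 mA

V_G = V_DD·R_2/(R_1+R_2) = 12×120/510 = 2.82 V. With the source grounded, V_GS = V_G = 2.82 V.
Assume saturation: I_D = (k_n/2)(V_GS − V_t)² = (1.5/2)×(2.82 − 2.3)² = 0.75×0.524² = 0.206 mA.
V_DS = V_DD − I_D·R_D = 12 − 0.206×2.2 = 11.5 V.
Saturation requires V_DS ≥ V_GS − V_t = 0.524 V; 11.5 ≥ 0.524 ✓.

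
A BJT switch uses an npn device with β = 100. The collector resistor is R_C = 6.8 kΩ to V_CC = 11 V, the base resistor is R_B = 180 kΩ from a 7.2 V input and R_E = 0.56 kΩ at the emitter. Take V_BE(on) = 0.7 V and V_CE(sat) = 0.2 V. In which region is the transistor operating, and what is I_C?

Assume active: I_B = (7.2 − 0.7)/(180 + 101×0.56) = 0.0275 mA, I_C = β·I_B = 2.75 mA.
Then V_CE = 11 − 2.75×6.8 − 2.78×0.56 = -9.24 V < 0.2 V — the active assumption fails.
Re-solve with V_CE = 0.2 V. KCL at the emitter: V_E/R_E = (V_BB−0.7−V_E)/R_B + (V_CC−0.2−V_E)/R_C, giving V_E = 0.838 V.
I_C = (V_CC − 0.2 − V_E)/R_C = (10.8 − 0.838)/6.8 = 1.46 mA.
Check: I_B = (6.5 − 0.838)/180 = 0.0315 mA, and β·I_B = 3.15 mA > I_C, confirming saturation.

saturation; I_C ≈ 1.5 mA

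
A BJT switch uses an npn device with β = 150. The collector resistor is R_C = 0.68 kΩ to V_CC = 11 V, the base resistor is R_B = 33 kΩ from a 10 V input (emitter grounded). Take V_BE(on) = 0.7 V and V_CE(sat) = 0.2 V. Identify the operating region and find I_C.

saturation; I_C ≈ 16 mA

Assume active: I_B = (10 − 0.7)/33 = 0.282 mA, giving I_C = β·I_B = 42.3 mA.
But then V_CE = 11 − 42.3×0.68 = -17.7 V < V_CE(sat) = 0.2 V — impossible in the active region.
So the transistor is saturated. With V_CE = 0.2 V, I_C = (V_CC − 0.2)/R_C = 10.8/0.68 = 15.9 mA.
Check: β·I_B = 42.3 mA > I_C = 15.9 mA, confirming saturation.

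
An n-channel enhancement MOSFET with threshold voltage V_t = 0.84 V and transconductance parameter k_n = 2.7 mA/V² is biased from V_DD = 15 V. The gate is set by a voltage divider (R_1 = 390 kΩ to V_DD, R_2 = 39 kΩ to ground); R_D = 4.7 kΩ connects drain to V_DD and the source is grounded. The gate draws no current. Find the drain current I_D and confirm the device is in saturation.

V_G = V_DD·R_2/(R_1+R_2) = 15×39/429 = 1.36 V. With the source grounded, V_GS = V_G = 1.36 V.
Assume saturation: I_D = (k_n/2)(V_GS − V_t)² = (2.7/2)×(1.36 − 0.84)² = 1.35×0.524² = 0.37 mA.
V_DS = V_DD − I_D·R_D = 15 − 0.37×4.7 = 13.3 V.
Saturation requires V_DS ≥ V_GS − V_t = 0.524 V; 13.3 ≥ 0.524 ✓.

I_D ≈ 0.37 mA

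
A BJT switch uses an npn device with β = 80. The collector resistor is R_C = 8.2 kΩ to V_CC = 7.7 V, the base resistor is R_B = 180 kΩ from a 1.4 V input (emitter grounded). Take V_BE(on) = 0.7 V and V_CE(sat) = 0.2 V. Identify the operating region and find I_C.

active; I_C ≈ 0.31 mA

Assume active. Base-emitter loop: I_B = (V_BB − V_BE)/R_B = (1.4 − 0.7)/180 = 0.00389 mA.
I_C = β·I_B = 80×0.00389 = 0.311 mA.
V_CE = V_CC − I_C·R_C = 7.7 − 0.311×8.2 = 5.15 V > V_CE(sat), so the active-region assumption holds.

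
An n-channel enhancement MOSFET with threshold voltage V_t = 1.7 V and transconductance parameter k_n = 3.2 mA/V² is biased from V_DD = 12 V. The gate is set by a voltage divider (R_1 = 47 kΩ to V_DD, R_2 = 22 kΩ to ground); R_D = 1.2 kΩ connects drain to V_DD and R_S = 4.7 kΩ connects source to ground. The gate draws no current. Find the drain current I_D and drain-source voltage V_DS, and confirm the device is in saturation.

I_D ≈ 0.35 mA, V_DS ≈ 9.9 V

V_G = V_DD·R_2/(R_1+R_2) = 12×22/69 = 3.83 V.
Assume saturation: I_D = (k_n/2)(V_GS − V_t)² with V_GS = V_G − I_D·R_S = 3.83 − 4.7·I_D.
Substituting gives 35.3·I_D² − 33·I_D + 7.23 = 0, with roots I_D = 0.352 or 0.581 mA.
The root I_D = 0.581 mA gives V_GS = 1.1 V ≤ V_t, so take I_D = 0.352 mA.
Then V_GS = 2.17 V and V_DS = V_DD − I_D(R_D+R_S) = 12 − 0.352×5.9 = 9.92 V.
Saturation requires V_DS ≥ V_GS − V_t = 0.469 V; 9.92 ≥ 0.469 ✓.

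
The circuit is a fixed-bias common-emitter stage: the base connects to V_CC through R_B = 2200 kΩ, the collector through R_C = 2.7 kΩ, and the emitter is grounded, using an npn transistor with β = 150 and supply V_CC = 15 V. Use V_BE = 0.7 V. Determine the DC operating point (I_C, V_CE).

Base loop: V_CC = I_B·R_B + V_BE, so I_B = (15 − 0.7)/2200 kΩ = 0.0065 mA.
In the active region I_C = β·I_B = 150 × 0.0065 = 0.975 mA.
Collector loop: V_CE = V_CC − I_C·R_C = 15 − 0.975×2.7 = 12.4 V.
Since V_CE = 12.4 V > V_CE(sat) ≈ 0.2 V, the transistor is in the active region as assumed.

I_C ≈ 0.98 mA, V_CE ≈ 12 V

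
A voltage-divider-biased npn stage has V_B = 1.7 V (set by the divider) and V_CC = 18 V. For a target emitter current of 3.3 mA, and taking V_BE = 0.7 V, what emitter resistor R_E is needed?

V_E = V_B − V_BE = 1.7 − 0.7 = 1 V.
R_E = V_E / I_E = 1 / 3.3 = 0.303 kΩ.

R_E ≈ 0.3 kΩ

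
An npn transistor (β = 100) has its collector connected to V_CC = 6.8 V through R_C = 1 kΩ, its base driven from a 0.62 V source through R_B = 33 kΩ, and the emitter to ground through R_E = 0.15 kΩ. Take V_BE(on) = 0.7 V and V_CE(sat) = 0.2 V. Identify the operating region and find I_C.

cutoff; I_C ≈ 0

V_BB = 0.62 V ≤ V_BE(on) = 0.7 V, so the base-emitter junction is not forward biased.
The transistor is in cutoff: I_B = I_C = 0.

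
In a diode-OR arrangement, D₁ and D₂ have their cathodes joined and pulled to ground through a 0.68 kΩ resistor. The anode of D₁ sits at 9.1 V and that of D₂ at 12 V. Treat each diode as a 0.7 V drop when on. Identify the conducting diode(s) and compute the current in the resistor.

Assume both conduct. Then node N would need to be at both 9.1−0.7 = 8.4 V and 12−0.7 = 11.3 V, which is impossible.
Assume only D₂ conducts: V_N = 12 − 0.7 = 11.3 V, so I_R = 11.3/0.68 = 16.6 mA.
Check D₁: its anode-to-cathode voltage is 9.1 − 11.3 = -2.2 V < 0.7 V, so it is off. The assumption is consistent.

Only D₂ conducts; I_R ≈ 17 mA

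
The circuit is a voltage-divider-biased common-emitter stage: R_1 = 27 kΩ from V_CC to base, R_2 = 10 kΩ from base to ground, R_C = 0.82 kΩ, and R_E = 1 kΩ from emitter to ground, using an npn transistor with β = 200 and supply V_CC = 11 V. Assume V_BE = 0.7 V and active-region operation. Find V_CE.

Thevenize the base divider: V_Th = V_CC·R_2/(R_1+R_2) = 11×10/37 = 2.97 V, R_Th = R_1‖R_2 = 7.3 kΩ.
Base-emitter loop: V_Th = I_B·R_Th + V_BE + (β+1)I_B·R_E, so I_B = (2.97 − 0.7) / (7.3 + 201×1) = 0.0109 mA.
I_C = β·I_B = 200×0.0109 = 2.18 mA, and I_E = (β+1)I_B = 2.19 mA.
V_CE = V_CC − I_C·R_C − I_E·R_E = 11 − 2.18×0.82 − 2.19×1 = 7.02 V.
V_CE = 7.02 V > 0.2 V confirms active-region operation.

V_CE ≈ 7 V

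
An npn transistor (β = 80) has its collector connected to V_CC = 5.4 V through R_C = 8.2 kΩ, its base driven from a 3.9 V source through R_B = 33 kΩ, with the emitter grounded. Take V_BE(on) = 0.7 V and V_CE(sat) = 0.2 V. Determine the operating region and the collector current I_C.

Assume active: I_B = (3.9 − 0.7)/33 = 0.097 mA, giving I_C = β·I_B = 7.76 mA.
But then V_CE = 5.4 − 7.76×8.2 = -58.2 V < V_CE(sat) = 0.2 V — impossible in the active region.
So the transistor is saturated. With V_CE = 0.2 V, I_C = (V_CC − 0.2)/R_C = 5.2/8.2 = 0.634 mA.
Check: β·I_B = 7.76 mA > I_C = 0.634 mA, confirming saturation.

saturation; I_C ≈ 0.63 mA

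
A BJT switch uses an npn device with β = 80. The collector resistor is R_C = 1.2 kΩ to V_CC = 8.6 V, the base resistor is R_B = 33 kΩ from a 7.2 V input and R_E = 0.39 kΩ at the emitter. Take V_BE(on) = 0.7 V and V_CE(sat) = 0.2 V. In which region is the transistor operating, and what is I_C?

saturation; I_C ≈ 5.3 mA

Assume active: I_B = (7.2 − 0.7)/(33 + 81×0.39) = 0.101 mA, I_C = β·I_B = 8.05 mA.
Then V_CE = 8.6 − 8.05×1.2 − 8.15×0.39 = -4.24 V < 0.2 V — the active assumption fails.
Re-solve with V_CE = 0.2 V. KCL at the emitter: V_E/R_E = (V_BB−0.7−V_E)/R_B + (V_CC−0.2−V_E)/R_C, giving V_E = 2.1 V.
I_C = (V_CC − 0.2 − V_E)/R_C = (8.4 − 2.1)/1.2 = 5.25 mA.
Check: I_B = (6.5 − 2.1)/33 = 0.133 mA, and β·I_B = 10.7 mA > I_C, confirming saturation.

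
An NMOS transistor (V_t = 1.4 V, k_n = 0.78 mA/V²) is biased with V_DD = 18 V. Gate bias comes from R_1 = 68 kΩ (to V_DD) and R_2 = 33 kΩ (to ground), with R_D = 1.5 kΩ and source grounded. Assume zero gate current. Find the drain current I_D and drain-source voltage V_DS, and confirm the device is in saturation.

I_D ≈ 7.8 mA, V_DS ≈ 6.3 V

V_G = V_DD·R_2/(R_1+R_2) = 18×33/101 = 5.88 V. With the source grounded, V_GS = V_G = 5.88 V.
Assume saturation: I_D = (k_n/2)(V_GS − V_t)² = (0.78/2)×(5.88 − 1.4)² = 0.39×4.48² = 7.83 mA.
V_DS = V_DD − I_D·R_D = 18 − 7.83×1.5 = 6.25 V.
Saturation requires V_DS ≥ V_GS − V_t = 4.48 V; 6.25 ≥ 4.48 ✓.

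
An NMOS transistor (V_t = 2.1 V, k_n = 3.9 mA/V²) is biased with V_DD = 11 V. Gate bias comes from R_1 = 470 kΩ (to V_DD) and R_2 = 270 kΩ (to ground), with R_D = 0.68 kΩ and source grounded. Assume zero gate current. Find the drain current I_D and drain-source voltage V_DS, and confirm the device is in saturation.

V_G = V_DD·R_2/(R_1+R_2) = 11×270/740 = 4.01 V. With the source grounded, V_GS = V_G = 4.01 V.
Assume saturation: I_D = (k_n/2)(V_GS − V_t)² = (3.9/2)×(4.01 − 2.1)² = 1.95×1.91² = 7.14 mA.
V_DS = V_DD − I_D·R_D = 11 − 7.14×0.68 = 6.14 V.
Saturation requires V_DS ≥ V_GS − V_t = 1.91 V; 6.14 ≥ 1.91 ✓.

I_D ≈ 7.1 mA, V_DS ≈ 6.1 V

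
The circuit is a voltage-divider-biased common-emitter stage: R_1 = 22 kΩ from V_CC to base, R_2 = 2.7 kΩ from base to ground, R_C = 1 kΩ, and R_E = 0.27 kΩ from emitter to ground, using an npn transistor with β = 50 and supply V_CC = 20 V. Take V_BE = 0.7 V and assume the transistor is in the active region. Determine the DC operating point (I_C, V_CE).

I_C ≈ 4.6 mA, V_CE ≈ 14 V

Thevenize the base divider: V_Th = V_CC·R_2/(R_1+R_2) = 20×2.7/24.7 = 2.19 V, R_Th = R_1‖R_2 = 2.4 kΩ.
Base-emitter loop: V_Th = I_B·R_Th + V_BE + (β+1)I_B·R_E, so I_B = (2.19 − 0.7) / (2.4 + 51×0.27) = 0.0919 mA.
I_C = β·I_B = 50×0.0919 = 4.59 mA, and I_E = (β+1)I_B = 4.69 mA.
V_CE = V_CC − I_C·R_C − I_E·R_E = 20 − 4.59×1 − 4.69×0.27 = 14.1 V.
V_CE = 14.1 V > 0.2 V confirms active-region operation.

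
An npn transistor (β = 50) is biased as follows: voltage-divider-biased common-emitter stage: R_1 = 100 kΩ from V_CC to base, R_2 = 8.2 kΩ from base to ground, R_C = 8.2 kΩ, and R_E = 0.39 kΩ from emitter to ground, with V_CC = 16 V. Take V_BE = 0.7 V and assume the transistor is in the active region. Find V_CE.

Thevenize the base divider: V_Th = V_CC·R_2/(R_1+R_2) = 16×8.2/108 = 1.21 V, R_Th = R_1‖R_2 = 7.58 kΩ.
Base-emitter loop: V_Th = I_B·R_Th + V_BE + (β+1)I_B·R_E, so I_B = (1.21 − 0.7) / (7.58 + 51×0.39) = 0.0187 mA.
I_C = β·I_B = 50×0.0187 = 0.933 mA, and I_E = (β+1)I_B = 0.952 mA.
V_CE = V_CC − I_C·R_C − I_E·R_E = 16 − 0.933×8.2 − 0.952×0.39 = 7.98 V.
V_CE = 7.98 V > 0.2 V confirms active-region operation.

V_CE ≈ 8 V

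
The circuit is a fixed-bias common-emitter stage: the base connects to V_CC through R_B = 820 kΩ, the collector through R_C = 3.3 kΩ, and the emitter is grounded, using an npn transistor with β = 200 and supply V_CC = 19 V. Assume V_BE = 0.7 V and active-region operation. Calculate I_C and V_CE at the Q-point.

I_C ≈ 4.5 mA, V_CE ≈ 4.3 V

Base loop: V_CC = I_B·R_B + V_BE, so I_B = (19 − 0.7)/820 kΩ = 0.0223 mA.
In the active region I_C = β·I_B = 200 × 0.0223 = 4.46 mA.
Collector loop: V_CE = V_CC − I_C·R_C = 19 − 4.46×3.3 = 4.27 V.
Since V_CE = 4.27 V > V_CE(sat) ≈ 0.2 V, the transistor is in the active region as assumed.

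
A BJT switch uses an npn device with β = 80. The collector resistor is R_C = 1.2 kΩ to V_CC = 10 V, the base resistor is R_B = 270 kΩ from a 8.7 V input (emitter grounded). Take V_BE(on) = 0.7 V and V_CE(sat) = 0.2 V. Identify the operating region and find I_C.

Assume active. Base-emitter loop: I_B = (V_BB − V_BE)/R_B = (8.7 − 0.7)/270 = 0.0296 mA.
I_C = β·I_B = 80×0.0296 = 2.37 mA.
V_CE = V_CC − I_C·R_C = 10 − 2.37×1.2 = 7.16 V > V_CE(sat), so the active-region assumption holds.

active; I_C ≈ 2.4 mA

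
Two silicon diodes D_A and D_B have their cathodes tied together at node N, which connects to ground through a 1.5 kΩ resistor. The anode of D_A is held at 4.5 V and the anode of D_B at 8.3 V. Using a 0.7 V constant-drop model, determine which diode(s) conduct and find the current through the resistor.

Only D_B conducts; I_R ≈ 5.1 mA

Assume both conduct. Then node N would need to be at both 4.5−0.7 = 3.8 V and 8.3−0.7 = 7.6 V, which is impossible.
Assume only D_B conducts: V_N = 8.3 − 0.7 = 7.6 V, so I_R = 7.6/1.5 = 5.07 mA.
Check D_A: its anode-to-cathode voltage is 4.5 − 7.6 = -3.1 V < 0.7 V, so it is off. The assumption is consistent.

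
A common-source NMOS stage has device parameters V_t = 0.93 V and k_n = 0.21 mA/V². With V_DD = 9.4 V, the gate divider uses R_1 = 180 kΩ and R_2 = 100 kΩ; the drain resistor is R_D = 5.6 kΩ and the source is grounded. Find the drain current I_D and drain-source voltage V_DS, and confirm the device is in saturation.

V_G = V_DD·R_2/(R_1+R_2) = 9.4×100/280 = 3.36 V. With the source grounded, V_GS = V_G = 3.36 V.
Assume saturation: I_D = (k_n/2)(V_GS − V_t)² = (0.21/2)×(3.36 − 0.93)² = 0.105×2.43² = 0.619 mA.
V_DS = V_DD − I_D·R_D = 9.4 − 0.619×5.6 = 5.94 V.
Saturation requires V_DS ≥ V_GS − V_t = 2.43 V; 5.94 ≥ 2.43 ✓.

I_D ≈ 0.62 mA, V_DS ≈ 5.9 V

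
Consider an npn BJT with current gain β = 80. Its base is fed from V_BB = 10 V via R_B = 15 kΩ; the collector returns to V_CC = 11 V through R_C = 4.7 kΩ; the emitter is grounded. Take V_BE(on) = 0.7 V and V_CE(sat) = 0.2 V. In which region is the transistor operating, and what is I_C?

saturation; I_C ≈ 2.3 mA

Assume active: I_B = (10 − 0.7)/15 = 0.62 mA, giving I_C = β·I_B = 49.6 mA.
But then V_CE = 11 − 49.6×4.7 = -222 V < V_CE(sat) = 0.2 V — impossible in the active region.
So the transistor is saturated. With V_CE = 0.2 V, I_C = (V_CC − 0.2)/R_C = 10.8/4.7 = 2.3 mA.
Check: β·I_B = 49.6 mA > I_C = 2.3 mA, confirming saturation.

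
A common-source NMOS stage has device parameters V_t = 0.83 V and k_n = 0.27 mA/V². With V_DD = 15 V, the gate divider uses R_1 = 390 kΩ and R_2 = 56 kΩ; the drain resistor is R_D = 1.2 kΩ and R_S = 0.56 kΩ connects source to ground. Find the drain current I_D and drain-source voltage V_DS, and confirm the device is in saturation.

I_D ≈ 0.13 mA, V_DS ≈ 15 V

V_G = V_DD·R_2/(R_1+R_2) = 15×56/446 = 1.88 V.
Assume saturation: I_D = (k_n/2)(V_GS − V_t)² with V_GS = V_G − I_D·R_S = 1.88 − 0.56·I_D.
Substituting gives 0.0423·I_D² − 1.16·I_D + 0.15 = 0, with roots I_D = 0.13 or 27.3 mA.
The root I_D = 27.3 mA gives V_GS = -13.4 V ≤ V_t, so take I_D = 0.13 mA.
Then V_GS = 1.81 V and V_DS = V_DD − I_D(R_D+R_S) = 15 − 0.13×1.76 = 14.8 V.
Saturation requires V_DS ≥ V_GS − V_t = 0.981 V; 14.8 ≥ 0.981 ✓.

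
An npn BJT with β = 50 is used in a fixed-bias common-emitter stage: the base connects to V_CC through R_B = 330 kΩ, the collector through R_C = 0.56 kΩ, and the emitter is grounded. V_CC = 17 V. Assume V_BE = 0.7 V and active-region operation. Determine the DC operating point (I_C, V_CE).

Base loop: V_CC = I_B·R_B + V_BE, so I_B = (17 − 0.7)/330 kΩ = 0.0494 mA.
In the active region I_C = β·I_B = 50 × 0.0494 = 2.47 mA.
Collector loop: V_CE = V_CC − I_C·R_C = 17 − 2.47×0.56 = 15.6 V.
Since V_CE = 15.6 V > V_CE(sat) ≈ 0.2 V, the transistor is in the active region as assumed.

I_C ≈ 2.5 mA, V_CE ≈ 16 V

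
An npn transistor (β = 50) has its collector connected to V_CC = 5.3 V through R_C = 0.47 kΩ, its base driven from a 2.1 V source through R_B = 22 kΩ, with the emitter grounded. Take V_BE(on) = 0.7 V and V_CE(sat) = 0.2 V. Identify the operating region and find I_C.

active; I_C ≈ 3.2 mA

Assume active. Base-emitter loop: I_B = (V_BB − V_BE)/R_B = (2.1 − 0.7)/22 = 0.0636 mA.
I_C = β·I_B = 50×0.0636 = 3.18 mA.
V_CE = V_CC − I_C·R_C = 5.3 − 3.18×0.47 = 3.8 V > V_CE(sat), so the active-region assumption holds.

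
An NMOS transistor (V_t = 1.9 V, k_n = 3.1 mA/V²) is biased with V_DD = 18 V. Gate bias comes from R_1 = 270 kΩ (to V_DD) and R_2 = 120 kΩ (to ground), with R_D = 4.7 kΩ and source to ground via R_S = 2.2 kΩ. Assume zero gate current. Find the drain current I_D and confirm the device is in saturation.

I_D ≈ 1.2 mA

V_G = V_DD·R_2/(R_1+R_2) = 18×120/390 = 5.54 V.
Assume saturation: I_D = (k_n/2)(V_GS − V_t)² with V_GS = V_G − I_D·R_S = 5.54 − 2.2·I_D.
Substituting gives 7.5·I_D² − 25.8·I_D + 20.5 = 0, with roots I_D = 1.25 or 2.19 mA.
The root I_D = 2.19 mA gives V_GS = 0.71 V ≤ V_t, so take I_D = 1.25 mA.
Then V_GS = 2.8 V and V_DS = V_DD − I_D(R_D+R_S) = 18 − 1.25×6.9 = 9.4 V.
Saturation requires V_DS ≥ V_GS − V_t = 0.897 V; 9.4 ≥ 0.897 ✓.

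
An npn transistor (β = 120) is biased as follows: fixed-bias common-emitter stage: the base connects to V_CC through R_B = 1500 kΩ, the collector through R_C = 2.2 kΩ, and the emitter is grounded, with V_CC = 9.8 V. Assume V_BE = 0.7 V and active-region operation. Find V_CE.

V_CE ≈ 8.2 V

Base loop: V_CC = I_B·R_B + V_BE, so I_B = (9.8 − 0.7)/1500 kΩ = 0.00607 mA.
In the active region I_C = β·I_B = 120 × 0.00607 = 0.728 mA.
Collector loop: V_CE = V_CC − I_C·R_C = 9.8 − 0.728×2.2 = 8.2 V.
Since V_CE = 8.2 V > V_CE(sat) ≈ 0.2 V, the transistor is in the active region as assumed.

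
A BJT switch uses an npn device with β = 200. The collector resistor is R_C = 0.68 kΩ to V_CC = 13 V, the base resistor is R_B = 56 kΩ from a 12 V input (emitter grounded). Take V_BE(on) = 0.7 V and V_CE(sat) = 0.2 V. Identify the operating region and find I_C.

Assume active: I_B = (12 − 0.7)/56 = 0.202 mA, giving I_C = β·I_B = 40.4 mA.
But then V_CE = 13 − 40.4×0.68 = -14.4 V < V_CE(sat) = 0.2 V — impossible in the active region.
So the transistor is saturated. With V_CE = 0.2 V, I_C = (V_CC − 0.2)/R_C = 12.8/0.68 = 18.8 mA.
Check: β·I_B = 40.4 mA > I_C = 18.8 mA, confirming saturation.

saturation; I_C ≈ 19 mA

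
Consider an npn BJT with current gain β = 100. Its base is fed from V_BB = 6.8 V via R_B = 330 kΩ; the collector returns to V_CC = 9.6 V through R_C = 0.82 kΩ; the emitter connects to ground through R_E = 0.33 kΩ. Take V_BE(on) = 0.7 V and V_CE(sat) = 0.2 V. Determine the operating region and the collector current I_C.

Assume active. Base-emitter loop: I_B = (V_BB − V_BE)/(R_B + (β+1)R_E) = (6.8 − 0.7)/(330 + 101×0.33) = 0.0168 mA.
I_C = β·I_B = 100×0.0168 = 1.68 mA.
V_CE = V_CC − I_C·R_C − I_E·R_E = 9.6 − 1.68×0.82 − 1.7×0.33 = 7.66 V > V_CE(sat), so the active-region assumption holds.

active; I_C ≈ 1.7 mA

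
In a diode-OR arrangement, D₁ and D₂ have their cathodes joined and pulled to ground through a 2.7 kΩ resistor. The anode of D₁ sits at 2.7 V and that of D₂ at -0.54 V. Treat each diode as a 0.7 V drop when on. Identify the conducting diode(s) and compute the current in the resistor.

Assume both conduct. Then node N would need to be at both 2.7−0.7 = 2 V and -0.54−0.7 = -1.24 V, which is impossible.
Assume only D₁ conducts: V_N = 2.7 − 0.7 = 2 V, so I_R = 2/2.7 = 0.741 mA.
Check D₂: its anode-to-cathode voltage is -0.54 − 2 = -2.54 V < 0.7 V, so it is off. The assumption is consistent.

Only D₁ conducts; I_R ≈ 0.74 mA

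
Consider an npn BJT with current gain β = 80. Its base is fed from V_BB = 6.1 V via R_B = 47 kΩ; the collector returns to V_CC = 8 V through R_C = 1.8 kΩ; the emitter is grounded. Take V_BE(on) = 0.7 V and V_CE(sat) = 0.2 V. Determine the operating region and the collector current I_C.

Assume active: I_B = (6.1 − 0.7)/47 = 0.115 mA, giving I_C = β·I_B = 9.19 mA.
But then V_CE = 8 − 9.19×1.8 = -8.54 V < V_CE(sat) = 0.2 V — impossible in the active region.
So the transistor is saturated. With V_CE = 0.2 V, I_C = (V_CC − 0.2)/R_C = 7.8/1.8 = 4.33 mA.
Check: β·I_B = 9.19 mA > I_C = 4.33 mA, confirming saturation.

saturation; I_C ≈ 4.3 mA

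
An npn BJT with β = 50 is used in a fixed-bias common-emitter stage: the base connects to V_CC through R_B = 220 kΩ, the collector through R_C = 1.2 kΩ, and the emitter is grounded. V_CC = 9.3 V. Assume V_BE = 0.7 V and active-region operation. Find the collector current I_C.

I_C ≈ 2 mA

Base loop: V_CC = I_B·R_B + V_BE, so I_B = (9.3 − 0.7)/220 kΩ = 0.0391 mA.
In the active region I_C = β·I_B = 50 × 0.0391 = 1.95 mA.
Collector loop: V_CE = V_CC − I_C·R_C = 9.3 − 1.95×1.2 = 6.95 V.
Since V_CE = 6.95 V > V_CE(sat) ≈ 0.2 V, the transistor is in the active region as assumed.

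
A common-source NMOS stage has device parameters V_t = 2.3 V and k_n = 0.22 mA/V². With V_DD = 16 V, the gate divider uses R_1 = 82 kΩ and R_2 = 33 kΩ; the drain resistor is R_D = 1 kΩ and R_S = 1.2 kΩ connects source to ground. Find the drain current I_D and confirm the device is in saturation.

V_G = V_DD·R_2/(R_1+R_2) = 16×33/115 = 4.59 V.
Assume saturation: I_D = (k_n/2)(V_GS − V_t)² with V_GS = V_G − I_D·R_S = 4.59 − 1.2·I_D.
Substituting gives 0.158·I_D² − 1.6·I_D + 0.578 = 0, with roots I_D = 0.374 or 9.76 mA.
The root I_D = 9.76 mA gives V_GS = -7.12 V ≤ V_t, so take I_D = 0.374 mA.
Then V_GS = 4.14 V and V_DS = V_DD − I_D(R_D+R_S) = 16 − 0.374×2.2 = 15.2 V.
Saturation requires V_DS ≥ V_GS − V_t = 1.84 V; 15.2 ≥ 1.84 ✓.

I_D ≈ 0.37 mA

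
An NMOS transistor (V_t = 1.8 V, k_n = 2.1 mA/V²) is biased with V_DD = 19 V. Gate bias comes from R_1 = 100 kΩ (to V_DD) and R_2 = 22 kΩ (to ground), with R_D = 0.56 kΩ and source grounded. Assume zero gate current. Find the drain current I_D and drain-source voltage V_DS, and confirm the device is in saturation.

I_D ≈ 2.8 mA, V_DS ≈ 17 V

V_G = V_DD·R_2/(R_1+R_2) = 19×22/122 = 3.43 V. With the source grounded, V_GS = V_G = 3.43 V.
Assume saturation: I_D = (k_n/2)(V_GS − V_t)² = (2.1/2)×(3.43 − 1.8)² = 1.05×1.63² = 2.78 mA.
V_DS = V_DD − I_D·R_D = 19 − 2.78×0.56 = 17.4 V.
Saturation requires V_DS ≥ V_GS − V_t = 1.63 V; 17.4 ≥ 1.63 ✓.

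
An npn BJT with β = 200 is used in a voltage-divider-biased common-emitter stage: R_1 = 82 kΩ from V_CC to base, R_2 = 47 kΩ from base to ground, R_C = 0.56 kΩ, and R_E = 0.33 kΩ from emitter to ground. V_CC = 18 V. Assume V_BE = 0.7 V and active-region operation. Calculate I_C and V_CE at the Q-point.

Thevenize the base divider: V_Th = V_CC·R_2/(R_1+R_2) = 18×47/129 = 6.56 V, R_Th = R_1‖R_2 = 29.9 kΩ.
Base-emitter loop: V_Th = I_B·R_Th + V_BE + (β+1)I_B·R_E, so I_B = (6.56 − 0.7) / (29.9 + 201×0.33) = 0.0609 mA.
I_C = β·I_B = 200×0.0609 = 12.2 mA, and I_E = (β+1)I_B = 12.2 mA.
V_CE = V_CC − I_C·R_C − I_E·R_E = 18 − 12.2×0.56 − 12.2×0.33 = 7.14 V.
V_CE = 7.14 V > 0.2 V confirms active-region operation.

I_C ≈ 12 mA, V_CE ≈ 7.1 V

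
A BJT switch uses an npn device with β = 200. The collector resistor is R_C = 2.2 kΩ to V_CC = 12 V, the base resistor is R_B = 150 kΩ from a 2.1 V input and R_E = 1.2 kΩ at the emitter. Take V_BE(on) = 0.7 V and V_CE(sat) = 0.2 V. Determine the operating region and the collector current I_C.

active; I_C ≈ 0.72 mA

Assume active. Base-emitter loop: I_B = (V_BB − V_BE)/(R_B + (β+1)R_E) = (2.1 − 0.7)/(150 + 201×1.2) = 0.00358 mA.
I_C = β·I_B = 200×0.00358 = 0.716 mA.
V_CE = V_CC − I_C·R_C − I_E·R_E = 12 − 0.716×2.2 − 0.719×1.2 = 9.56 V > V_CE(sat), so the active-region assumption holds.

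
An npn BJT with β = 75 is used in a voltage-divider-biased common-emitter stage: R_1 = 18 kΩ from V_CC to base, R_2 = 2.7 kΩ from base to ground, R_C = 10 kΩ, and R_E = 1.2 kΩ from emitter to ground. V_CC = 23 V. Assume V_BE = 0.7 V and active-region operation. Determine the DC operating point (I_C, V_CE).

Thevenize the base divider: V_Th = V_CC·R_2/(R_1+R_2) = 23×2.7/20.7 = 3 V, R_Th = R_1‖R_2 = 2.35 kΩ.
Base-emitter loop: V_Th = I_B·R_Th + V_BE + (β+1)I_B·R_E, so I_B = (3 − 0.7) / (2.35 + 76×1.2) = 0.0246 mA.
I_C = β·I_B = 75×0.0246 = 1.84 mA, and I_E = (β+1)I_B = 1.87 mA.
V_CE = V_CC − I_C·R_C − I_E·R_E = 23 − 1.84×10 − 1.87×1.2 = 2.32 V.
V_CE = 2.32 V > 0.2 V confirms active-region operation.

I_C ≈ 1.8 mA, V_CE ≈ 2.3 V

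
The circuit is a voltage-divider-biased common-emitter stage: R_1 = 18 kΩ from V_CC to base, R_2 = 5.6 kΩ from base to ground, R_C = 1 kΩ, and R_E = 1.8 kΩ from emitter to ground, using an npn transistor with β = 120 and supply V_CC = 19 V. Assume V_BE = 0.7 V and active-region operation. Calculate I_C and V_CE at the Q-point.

Thevenize the base divider: V_Th = V_CC·R_2/(R_1+R_2) = 19×5.6/23.6 = 4.51 V, R_Th = R_1‖R_2 = 4.27 kΩ.
Base-emitter loop: V_Th = I_B·R_Th + V_BE + (β+1)I_B·R_E, so I_B = (4.51 − 0.7) / (4.27 + 121×1.8) = 0.0171 mA.
I_C = β·I_B = 120×0.0171 = 2.06 mA, and I_E = (β+1)I_B = 2.08 mA.
V_CE = V_CC − I_C·R_C − I_E·R_E = 19 − 2.06×1 − 2.08×1.8 = 13.2 V.
V_CE = 13.2 V > 0.2 V confirms active-region operation.

I_C ≈ 2.1 mA, V_CE ≈ 13 V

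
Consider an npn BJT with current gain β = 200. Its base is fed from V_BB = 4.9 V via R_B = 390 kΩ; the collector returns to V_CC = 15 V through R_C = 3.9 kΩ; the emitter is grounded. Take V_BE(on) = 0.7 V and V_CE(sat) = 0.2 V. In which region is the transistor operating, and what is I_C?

active; I_C ≈ 2.2 mA

Assume active. Base-emitter loop: I_B = (V_BB − V_BE)/R_B = (4.9 − 0.7)/390 = 0.0108 mA.
I_C = β·I_B = 200×0.0108 = 2.15 mA.
V_CE = V_CC − I_C·R_C = 15 − 2.15×3.9 = 6.6 V > V_CE(sat), so the active-region assumption holds.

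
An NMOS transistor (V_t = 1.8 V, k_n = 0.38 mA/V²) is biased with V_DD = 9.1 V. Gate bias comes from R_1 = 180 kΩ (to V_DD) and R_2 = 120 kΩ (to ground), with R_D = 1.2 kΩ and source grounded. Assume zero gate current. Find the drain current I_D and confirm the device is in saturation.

I_D ≈ 0.64 mA

V_G = V_DD·R_2/(R_1+R_2) = 9.1×120/300 = 3.64 V. With the source grounded, V_GS = V_G = 3.64 V.
Assume saturation: I_D = (k_n/2)(V_GS − V_t)² = (0.38/2)×(3.64 − 1.8)² = 0.19×1.84² = 0.643 mA.
V_DS = V_DD − I_D·R_D = 9.1 − 0.643×1.2 = 8.33 V.
Saturation requires V_DS ≥ V_GS − V_t = 1.84 V; 8.33 ≥ 1.84 ✓.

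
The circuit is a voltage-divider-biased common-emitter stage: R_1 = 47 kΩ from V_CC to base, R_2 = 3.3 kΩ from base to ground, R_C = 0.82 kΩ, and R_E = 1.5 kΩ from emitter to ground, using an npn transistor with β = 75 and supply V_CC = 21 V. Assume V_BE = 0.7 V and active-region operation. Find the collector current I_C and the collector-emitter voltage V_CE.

Thevenize the base divider: V_Th = V_CC·R_2/(R_1+R_2) = 21×3.3/50.3 = 1.38 V, R_Th = R_1‖R_2 = 3.08 kΩ.
Base-emitter loop: V_Th = I_B·R_Th + V_BE + (β+1)I_B·R_E, so I_B = (1.38 − 0.7) / (3.08 + 76×1.5) = 0.00579 mA.
I_C = β·I_B = 75×0.00579 = 0.434 mA, and I_E = (β+1)I_B = 0.44 mA.
V_CE = V_CC − I_C·R_C − I_E·R_E = 21 − 0.434×0.82 − 0.44×1.5 = 20 V.
V_CE = 20 V > 0.2 V confirms active-region operation.

I_C ≈ 0.43 mA, V_CE ≈ 20 V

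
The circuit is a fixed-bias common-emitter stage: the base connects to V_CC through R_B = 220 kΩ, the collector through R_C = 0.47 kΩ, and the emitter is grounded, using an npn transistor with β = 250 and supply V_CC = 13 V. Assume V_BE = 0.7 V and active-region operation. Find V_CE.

Base loop: V_CC = I_B·R_B + V_BE, so I_B = (13 − 0.7)/220 kΩ = 0.0559 mA.
In the active region I_C = β·I_B = 250 × 0.0559 = 14 mA.
Collector loop: V_CE = V_CC − I_C·R_C = 13 − 14×0.47 = 6.43 V.
Since V_CE = 6.43 V > V_CE(sat) ≈ 0.2 V, the transistor is in the active region as assumed.

V_CE ≈ 6.4 V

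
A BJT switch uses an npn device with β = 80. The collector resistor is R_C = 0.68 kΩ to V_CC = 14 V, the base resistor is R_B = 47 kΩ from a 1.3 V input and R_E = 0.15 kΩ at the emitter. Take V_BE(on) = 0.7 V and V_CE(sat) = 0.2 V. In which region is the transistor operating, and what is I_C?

active; I_C ≈ 0.81 mA

Assume active. Base-emitter loop: I_B = (V_BB − V_BE)/(R_B + (β+1)R_E) = (1.3 − 0.7)/(47 + 81×0.15) = 0.0101 mA.
I_C = β·I_B = 80×0.0101 = 0.811 mA.
V_CE = V_CC − I_C·R_C − I_E·R_E = 14 − 0.811×0.68 − 0.822×0.15 = 13.3 V > V_CE(sat), so the active-region assumption holds.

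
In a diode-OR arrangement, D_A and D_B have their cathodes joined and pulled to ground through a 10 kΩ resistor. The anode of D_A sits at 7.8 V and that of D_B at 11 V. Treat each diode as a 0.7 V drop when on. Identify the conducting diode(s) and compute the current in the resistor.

Assume both conduct. Then node N would need to be at both 7.8−0.7 = 7.1 V and 11−0.7 = 10.3 V, which is impossible.
Assume only D_B conducts: V_N = 11 − 0.7 = 10.3 V, so I_R = 10.3/10 = 1.03 mA.
Check D_A: its anode-to-cathode voltage is 7.8 − 10.3 = -2.5 V < 0.7 V, so it is off. The assumption is consistent.

Only D_B conducts; I_R ≈ 1 mA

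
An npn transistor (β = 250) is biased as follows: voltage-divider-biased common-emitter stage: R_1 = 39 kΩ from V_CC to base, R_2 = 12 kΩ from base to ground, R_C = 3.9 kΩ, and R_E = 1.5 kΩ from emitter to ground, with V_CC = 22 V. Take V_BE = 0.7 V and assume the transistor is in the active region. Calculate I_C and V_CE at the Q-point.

I_C ≈ 2.9 mA, V_CE ≈ 6.3 V

Thevenize the base divider: V_Th = V_CC·R_2/(R_1+R_2) = 22×12/51 = 5.18 V, R_Th = R_1‖R_2 = 9.18 kΩ.
Base-emitter loop: V_Th = I_B·R_Th + V_BE + (β+1)I_B·R_E, so I_B = (5.18 − 0.7) / (9.18 + 251×1.5) = 0.0116 mA.
I_C = β·I_B = 250×0.0116 = 2.9 mA, and I_E = (β+1)I_B = 2.91 mA.
V_CE = V_CC − I_C·R_C − I_E·R_E = 22 − 2.9×3.9 − 2.91×1.5 = 6.31 V.
V_CE = 6.31 V > 0.2 V confirms active-region operation.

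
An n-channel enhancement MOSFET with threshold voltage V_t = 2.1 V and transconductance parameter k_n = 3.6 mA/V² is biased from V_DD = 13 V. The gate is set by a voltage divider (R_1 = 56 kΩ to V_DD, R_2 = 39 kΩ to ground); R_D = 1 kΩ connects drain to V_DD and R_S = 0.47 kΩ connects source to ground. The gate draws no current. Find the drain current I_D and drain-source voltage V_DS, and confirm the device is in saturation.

I_D ≈ 3.8 mA, V_DS ≈ 7.4 V

V_G = V_DD·R_2/(R_1+R_2) = 13×39/95 = 5.34 V.
Assume saturation: I_D = (k_n/2)(V_GS − V_t)² with V_GS = V_G − I_D·R_S = 5.34 − 0.47·I_D.
Substituting gives 0.398·I_D² − 6.48·I_D + 18.9 = 0, with roots I_D = 3.8 or 12.5 mA.
The root I_D = 12.5 mA gives V_GS = -0.534 V ≤ V_t, so take I_D = 3.8 mA.
Then V_GS = 3.55 V and V_DS = V_DD − I_D(R_D+R_S) = 13 − 3.8×1.47 = 7.42 V.
Saturation requires V_DS ≥ V_GS − V_t = 1.45 V; 7.42 ≥ 1.45 ✓.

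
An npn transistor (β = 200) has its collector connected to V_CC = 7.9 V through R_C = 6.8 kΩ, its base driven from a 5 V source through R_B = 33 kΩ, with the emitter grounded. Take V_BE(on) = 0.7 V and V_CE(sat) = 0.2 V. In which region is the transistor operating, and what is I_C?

Assume active: I_B = (5 − 0.7)/33 = 0.13 mA, giving I_C = β·I_B = 26.1 mA.
But then V_CE = 7.9 − 26.1×6.8 = -169 V < V_CE(sat) = 0.2 V — impossible in the active region.
So the transistor is saturated. With V_CE = 0.2 V, I_C = (V_CC − 0.2)/R_C = 7.7/6.8 = 1.13 mA.
Check: β·I_B = 26.1 mA > I_C = 1.13 mA, confirming saturation.

saturation; I_C ≈ 1.1 mA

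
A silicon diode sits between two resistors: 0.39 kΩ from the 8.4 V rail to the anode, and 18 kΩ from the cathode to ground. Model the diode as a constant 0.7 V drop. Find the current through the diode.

I ≈ 0.42 mA

The two resistors are in series with the diode, so KVL gives 8.4 = I·0.39 + 0.7 + I·18.
I = (8.4 − 0.7) / (0.39 + 18) kΩ = 7.7 / 18.4 = 0.419 mA.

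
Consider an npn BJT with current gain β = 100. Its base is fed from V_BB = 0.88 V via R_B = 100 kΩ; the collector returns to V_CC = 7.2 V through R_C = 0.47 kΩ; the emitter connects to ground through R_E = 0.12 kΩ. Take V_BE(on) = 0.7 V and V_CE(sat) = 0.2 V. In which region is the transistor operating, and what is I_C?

active; I_C ≈ 0.16 mA

Assume active. Base-emitter loop: I_B = (V_BB − V_BE)/(R_B + (β+1)R_E) = (0.88 − 0.7)/(100 + 101×0.12) = 0.00161 mA.
I_C = β·I_B = 100×0.00161 = 0.161 mA.
V_CE = V_CC − I_C·R_C − I_E·R_E = 7.2 − 0.161×0.47 − 0.162×0.12 = 7.11 V > V_CE(sat), so the active-region assumption holds.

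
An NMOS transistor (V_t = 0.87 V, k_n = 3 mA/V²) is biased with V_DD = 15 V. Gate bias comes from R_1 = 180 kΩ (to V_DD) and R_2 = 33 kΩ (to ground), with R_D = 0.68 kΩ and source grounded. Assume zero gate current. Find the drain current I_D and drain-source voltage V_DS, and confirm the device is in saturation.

I_D ≈ 3.2 mA, V_DS ≈ 13 V

V_G = V_DD·R_2/(R_1+R_2) = 15×33/213 = 2.32 V. With the source grounded, V_GS = V_G = 2.32 V.
Assume saturation: I_D = (k_n/2)(V_GS − V_t)² = (3/2)×(2.32 − 0.87)² = 1.5×1.45² = 3.17 mA.
V_DS = V_DD − I_D·R_D = 15 − 3.17×0.68 = 12.8 V.
Saturation requires V_DS ≥ V_GS − V_t = 1.45 V; 12.8 ≥ 1.45 ✓.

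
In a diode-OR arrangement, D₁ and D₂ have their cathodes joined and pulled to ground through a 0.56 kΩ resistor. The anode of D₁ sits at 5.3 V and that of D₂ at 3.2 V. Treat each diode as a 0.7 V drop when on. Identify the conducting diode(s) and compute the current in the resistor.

Only D₁ conducts; I_R ≈ 8.2 mA

Assume both conduct. Then node N would need to be at both 5.3−0.7 = 4.6 V and 3.2−0.7 = 2.5 V, which is impossible.
Assume only D₁ conducts: V_N = 5.3 − 0.7 = 4.6 V, so I_R = 4.6/0.56 = 8.21 mA.
Check D₂: its anode-to-cathode voltage is 3.2 − 4.6 = -1.4 V < 0.7 V, so it is off. The assumption is consistent.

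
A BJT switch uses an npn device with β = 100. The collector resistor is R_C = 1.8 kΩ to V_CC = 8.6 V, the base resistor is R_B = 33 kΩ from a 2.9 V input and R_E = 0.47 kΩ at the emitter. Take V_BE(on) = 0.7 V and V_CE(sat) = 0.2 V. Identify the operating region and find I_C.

active; I_C ≈ 2.7 mA

Assume active. Base-emitter loop: I_B = (V_BB − V_BE)/(R_B + (β+1)R_E) = (2.9 − 0.7)/(33 + 101×0.47) = 0.0273 mA.
I_C = β·I_B = 100×0.0273 = 2.73 mA.
V_CE = V_CC − I_C·R_C − I_E·R_E = 8.6 − 2.73×1.8 − 2.76×0.47 = 2.38 V > V_CE(sat), so the active-region assumption holds.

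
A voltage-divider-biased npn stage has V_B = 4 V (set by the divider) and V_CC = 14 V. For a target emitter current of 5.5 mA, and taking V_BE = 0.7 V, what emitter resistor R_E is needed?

R_E ≈ 0.6 kΩ

V_E = V_B − V_BE = 4 − 0.7 = 3.3 V.
R_E = V_E / I_E = 3.3 / 5.5 = 0.6 kΩ.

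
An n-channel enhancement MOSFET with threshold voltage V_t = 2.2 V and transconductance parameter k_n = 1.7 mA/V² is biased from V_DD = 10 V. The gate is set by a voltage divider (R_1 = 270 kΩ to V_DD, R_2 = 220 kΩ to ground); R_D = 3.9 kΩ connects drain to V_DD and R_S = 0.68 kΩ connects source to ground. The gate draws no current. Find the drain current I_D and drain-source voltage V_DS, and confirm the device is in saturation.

V_G = V_DD·R_2/(R_1+R_2) = 10×220/490 = 4.49 V.
Assume saturation: I_D = (k_n/2)(V_GS − V_t)² with V_GS = V_G − I_D·R_S = 4.49 − 0.68·I_D.
Substituting gives 0.393·I_D² − 3.65·I_D + 4.46 = 0, with roots I_D = 1.45 or 7.83 mA.
The root I_D = 7.83 mA gives V_GS = -0.835 V ≤ V_t, so take I_D = 1.45 mA.
Then V_GS = 3.51 V and V_DS = V_DD − I_D(R_D+R_S) = 10 − 1.45×4.58 = 3.37 V.
Saturation requires V_DS ≥ V_GS − V_t = 1.31 V; 3.37 ≥ 1.31 ✓.

I_D ≈ 1.4 mA, V_DS ≈ 3.4 V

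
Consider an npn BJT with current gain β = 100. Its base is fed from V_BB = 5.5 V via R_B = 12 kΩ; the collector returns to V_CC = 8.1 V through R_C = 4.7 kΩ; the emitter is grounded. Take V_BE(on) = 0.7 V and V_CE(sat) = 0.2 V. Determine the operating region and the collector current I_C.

saturation; I_C ≈ 1.7 mA

Assume active: I_B = (5.5 − 0.7)/12 = 0.4 mA, giving I_C = β·I_B = 40 mA.
But then V_CE = 8.1 − 40×4.7 = -180 V < V_CE(sat) = 0.2 V — impossible in the active region.
So the transistor is saturated. With V_CE = 0.2 V, I_C = (V_CC − 0.2)/R_C = 7.9/4.7 = 1.68 mA.
Check: β·I_B = 40 mA > I_C = 1.68 mA, confirming saturation.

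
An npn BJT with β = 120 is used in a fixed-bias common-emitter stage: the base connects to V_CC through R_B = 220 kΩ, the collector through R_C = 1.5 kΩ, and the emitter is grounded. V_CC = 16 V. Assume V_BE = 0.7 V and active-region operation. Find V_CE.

Base loop: V_CC = I_B·R_B + V_BE, so I_B = (16 − 0.7)/220 kΩ = 0.0695 mA.
In the active region I_C = β·I_B = 120 × 0.0695 = 8.35 mA.
Collector loop: V_CE = V_CC − I_C·R_C = 16 − 8.35×1.5 = 3.48 V.
Since V_CE = 3.48 V > V_CE(sat) ≈ 0.2 V, the transistor is in the active region as assumed.

V_CE ≈ 3.5 V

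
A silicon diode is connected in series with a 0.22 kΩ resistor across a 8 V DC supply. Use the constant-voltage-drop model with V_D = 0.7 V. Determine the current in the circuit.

I ≈ 33 mA

KVL around the loop: 8 = V_D + I·R = 0.7 + I × 0.22 kΩ.
So I = (8 − 0.7) / 0.22 kΩ = 7.3 / 0.22 = 33.2 mA.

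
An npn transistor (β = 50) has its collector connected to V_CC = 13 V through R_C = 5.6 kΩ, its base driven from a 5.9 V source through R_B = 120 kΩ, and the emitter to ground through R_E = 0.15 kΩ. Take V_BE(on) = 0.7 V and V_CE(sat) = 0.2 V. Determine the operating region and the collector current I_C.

Assume active. Base-emitter loop: I_B = (V_BB − V_BE)/(R_B + (β+1)R_E) = (5.9 − 0.7)/(120 + 51×0.15) = 0.0407 mA.
I_C = β·I_B = 50×0.0407 = 2.04 mA.
V_CE = V_CC − I_C·R_C − I_E·R_E = 13 − 2.04×5.6 − 2.08×0.15 = 1.28 V > V_CE(sat), so the active-region assumption holds.

active; I_C ≈ 2 mA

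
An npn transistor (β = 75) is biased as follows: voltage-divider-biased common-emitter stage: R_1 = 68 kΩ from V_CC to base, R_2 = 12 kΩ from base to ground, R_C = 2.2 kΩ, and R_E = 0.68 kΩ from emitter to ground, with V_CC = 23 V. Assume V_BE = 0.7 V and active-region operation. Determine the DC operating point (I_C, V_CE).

I_C ≈ 3.3 mA, V_CE ≈ 13 V

Thevenize the base divider: V_Th = V_CC·R_2/(R_1+R_2) = 23×12/80 = 3.45 V, R_Th = R_1‖R_2 = 10.2 kΩ.
Base-emitter loop: V_Th = I_B·R_Th + V_BE + (β+1)I_B·R_E, so I_B = (3.45 − 0.7) / (10.2 + 76×0.68) = 0.0444 mA.
I_C = β·I_B = 75×0.0444 = 3.33 mA, and I_E = (β+1)I_B = 3.38 mA.
V_CE = V_CC − I_C·R_C − I_E·R_E = 23 − 3.33×2.2 − 3.38×0.68 = 13.4 V.
V_CE = 13.4 V > 0.2 V confirms active-region operation.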